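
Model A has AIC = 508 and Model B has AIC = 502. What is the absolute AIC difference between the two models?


|AIC_A - AIC_B| = |508 - 502| = 6.
Model B is preferred (lower AIC).

6


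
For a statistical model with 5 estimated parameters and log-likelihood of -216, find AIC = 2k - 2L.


AIC = 2k - 2*loglik = 2(5) - 2(-216).
= 10 + 432 = 442.

442


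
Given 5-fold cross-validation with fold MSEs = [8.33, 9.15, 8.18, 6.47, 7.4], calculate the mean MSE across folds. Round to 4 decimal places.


Sum of fold MSEs = 39.5300.
Average = 39.5300 / 5 = 7.9060.

7.9060


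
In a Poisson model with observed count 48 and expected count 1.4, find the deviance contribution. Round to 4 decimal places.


First: ln(48/1.4) = 3.534729.
Then: 48 * 3.534729 = 169.666992.
y - mu = 48 - 1.4 = 46.6.
D = 2(169.666992 - 46.6) = 246.133984, which rounds to 246.1340.

246.1340


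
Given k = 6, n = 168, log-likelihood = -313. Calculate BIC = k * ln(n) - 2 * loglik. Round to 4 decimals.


ln(168) = 5.123964.
k * ln(n) = 6 * 5.123964 = 30.743784.
-2L = 626.
BIC = 30.743784 + 626 = 656.743784, which rounds to 656.7438.

656.7438


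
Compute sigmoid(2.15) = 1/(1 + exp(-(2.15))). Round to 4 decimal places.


First, exp(-2.1500) = 0.1165.
Then sigma(z) = 1/(1 + 0.1165) = 0.8957.

0.8957


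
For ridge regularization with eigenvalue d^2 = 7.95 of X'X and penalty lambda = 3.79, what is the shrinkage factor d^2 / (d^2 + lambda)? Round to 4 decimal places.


Denominator = d^2 + lambda = 7.95 + 3.79 = 11.7400.
Shrinkage = 7.95 / 11.7400 = 0.6772.

0.6772


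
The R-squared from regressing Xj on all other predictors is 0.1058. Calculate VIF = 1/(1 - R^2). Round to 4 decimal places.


Using VIF = 1/(1 - R^2_j):
1 - 0.1058 = 0.8942.
VIF = 1.1183.

1.1183


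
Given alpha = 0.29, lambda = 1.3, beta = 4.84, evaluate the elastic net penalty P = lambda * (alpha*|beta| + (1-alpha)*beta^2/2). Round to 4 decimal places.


Compute:
L1 = 0.29 * 4.84 = 1.4036.
L2 = 0.71 * 4.84^2 / 2 = 8.3161.
Penalty = 1.3 * (1.4036 + 8.3161) = 12.6356.

12.6356


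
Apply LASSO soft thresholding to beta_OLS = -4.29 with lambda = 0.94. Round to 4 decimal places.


|beta_OLS| = 4.29.
lambda = 0.94.
Since |beta| > lambda, coefficient = sign(beta)*(|beta| - lambda) = -3.3500.
Result = -3.3500.

-3.3500


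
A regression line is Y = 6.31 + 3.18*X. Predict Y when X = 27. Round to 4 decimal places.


Substitute X = 27 into the equation:
Y = 6.31 + 3.18 * 27 = 6.31 + 85.8600 = 92.1700.

92.1700


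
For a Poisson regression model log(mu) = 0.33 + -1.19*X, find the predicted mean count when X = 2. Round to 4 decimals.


Compute eta = 0.33 + -1.19 * 2 = -2.0500.
Apply inverse link: mu = e^-2.0500 = 0.1287.

0.1287


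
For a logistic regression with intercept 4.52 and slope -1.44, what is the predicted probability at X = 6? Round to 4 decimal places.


Linear predictor: z = 4.52 + -1.44 * 6 = -4.1200.
P = 1/(1 + exp(4.1200)) = 1/(1 + 61.5592) = 0.0160.

0.0160


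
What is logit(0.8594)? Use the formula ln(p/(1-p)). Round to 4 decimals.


The odds are p/(1-p) = 0.8594 / 0.1406 = 6.1124.
logit(p) = ln(6.1124) = 1.8103.

1.8103


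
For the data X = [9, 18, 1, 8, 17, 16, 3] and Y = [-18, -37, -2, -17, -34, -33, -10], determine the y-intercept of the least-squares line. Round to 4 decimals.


Compute b1 = -1.9365 from the OLS formula.
With xbar = 10.2857 and ybar = -21.5714, the intercept is:
b0 = -21.5714 - -1.9365 * 10.2857 = -1.6532.

-1.6532


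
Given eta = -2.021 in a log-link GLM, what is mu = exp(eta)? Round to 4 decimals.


The inverse log link gives:
mu = exp(-2.021) = 0.1325.

0.1325


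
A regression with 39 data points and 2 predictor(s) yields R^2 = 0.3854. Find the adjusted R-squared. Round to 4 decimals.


Using the formula:
(1 - 0.3854) = 0.6146.
Multiply by 38/36: 0.6146 * 38 = 23.3548, then 23.3548 / 36 = 0.6487.
Adj R^2 = 1 - 0.6487 = 0.3513.

0.3513


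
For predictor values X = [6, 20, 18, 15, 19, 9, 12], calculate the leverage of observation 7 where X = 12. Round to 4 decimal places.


Mean of X: xbar = 14.1429.
SXX = 170.8571.
For X = 12: h = 1/7 + (12 - 14.1429)^2/170.8571 = 0.1697.

0.1697


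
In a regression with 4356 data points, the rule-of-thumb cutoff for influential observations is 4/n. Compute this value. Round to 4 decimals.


The threshold is 4/n.
4/4356 = 0.0009.

0.0009


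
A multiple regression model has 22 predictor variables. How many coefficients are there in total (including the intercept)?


Including the intercept, the model has 22 predictor coefficients + 1 intercept.
Total = 23.

23


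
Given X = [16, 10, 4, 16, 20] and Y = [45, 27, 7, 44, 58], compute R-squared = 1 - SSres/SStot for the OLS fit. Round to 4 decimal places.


Fit the OLS line: b0 = -5.2857, b1 = 3.1429.
SSres = 2.0000.
SStot = 1550.8000.
R^2 = 1 - 2.0000/1550.8000 = 0.9987.

0.9987


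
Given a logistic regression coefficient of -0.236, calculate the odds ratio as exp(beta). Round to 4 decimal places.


exp(-0.236) = 0.7898.
So the odds ratio is 0.7898.

0.7898


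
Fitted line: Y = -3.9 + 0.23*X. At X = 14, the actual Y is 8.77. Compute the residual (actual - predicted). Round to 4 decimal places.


Compute yhat = -3.9 + (0.23)(14) = -0.6800.
Residual = actual - predicted = 8.77 - -0.6800 = 9.4500.

9.4500


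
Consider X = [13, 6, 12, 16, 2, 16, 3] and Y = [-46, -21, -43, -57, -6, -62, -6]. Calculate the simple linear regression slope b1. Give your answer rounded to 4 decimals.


The sample means are xbar = 9.7143 and ybar = -34.4286.
Compute S_xx = 213.4286 and S_xy = -832.8571.
Slope b1 = S_xy / S_xx = -832.8571 / 213.4286 = -3.9023.

-3.9023


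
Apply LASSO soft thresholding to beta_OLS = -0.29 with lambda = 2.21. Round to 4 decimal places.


|beta_OLS| = 0.29.
lambda = 2.21.
Since |beta| <= lambda, the coefficient is set to 0.
Result = 0.0000.

0.0000


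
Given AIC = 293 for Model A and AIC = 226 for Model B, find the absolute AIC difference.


Compute |293 - 226| = 67.
Model B has the smaller AIC.

67


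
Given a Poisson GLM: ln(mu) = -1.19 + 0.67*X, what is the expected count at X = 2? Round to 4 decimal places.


Compute eta = -1.19 + 0.67 * 2 = 0.1500.
Apply inverse link: mu = e^0.1500 = 1.1618.

1.1618


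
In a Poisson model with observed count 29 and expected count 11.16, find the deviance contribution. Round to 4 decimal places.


First: ln(29/11.16) = 0.954960.
Then: 29 * 0.954960 = 27.693840.
y - mu = 29 - 11.16 = 17.84.
D = 2(27.693840 - 17.84) = 19.707680, which rounds to 19.7077.

19.7077


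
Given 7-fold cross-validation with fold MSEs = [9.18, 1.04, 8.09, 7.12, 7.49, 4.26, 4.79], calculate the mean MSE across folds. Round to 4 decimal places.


Total MSE across folds = 41.9700.
CV-MSE = 41.9700/7 = 5.9957.

5.9957


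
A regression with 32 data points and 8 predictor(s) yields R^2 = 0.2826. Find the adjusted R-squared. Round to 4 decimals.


Plug in: Adj R^2 = 1 - (1 - 0.2826) * 31/23.
= 1 - 0.7174 * 31/23
= 1 - 22.2394 / 23
= 1 - 0.9669 = 0.0331.

0.0331


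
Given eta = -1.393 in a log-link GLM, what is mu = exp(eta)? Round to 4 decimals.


mu = exp(eta) = exp(-1.393).
= 0.2483.

0.2483


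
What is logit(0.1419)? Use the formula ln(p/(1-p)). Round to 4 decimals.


The odds are p/(1-p) = 0.1419 / 0.8581 = 0.1654.
logit(p) = ln(0.1654) = -1.7996.

-1.7996


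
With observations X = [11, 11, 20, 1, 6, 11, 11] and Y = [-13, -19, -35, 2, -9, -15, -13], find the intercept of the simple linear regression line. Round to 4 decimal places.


The slope is b1 = -1.8791.
Sample means are xbar = 10.1429 and ybar = -14.5714.
Intercept: b0 = -14.5714 - (-1.8791)(10.1429) = 4.4879.

4.4879


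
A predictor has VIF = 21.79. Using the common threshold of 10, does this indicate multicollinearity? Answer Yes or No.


Check: VIF = 21.79 vs threshold = 10.
Since 21.79 >= 10, the answer is Yes.

Yes


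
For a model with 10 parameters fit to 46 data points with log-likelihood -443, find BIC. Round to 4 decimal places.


Compute k*ln(n) = 10*ln(46) = 10*3.828641 = 38.286410.
Then -2*loglik = 886.
BIC = 38.286410 + 886 = 924.286410, which rounds to 924.2864.

924.2864


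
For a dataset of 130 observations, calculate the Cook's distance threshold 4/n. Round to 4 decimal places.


Cook's distance cutoff = 4/n = 4/130.
= 0.0308.

0.0308


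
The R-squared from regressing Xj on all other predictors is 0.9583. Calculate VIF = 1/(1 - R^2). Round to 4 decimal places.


Using VIF = 1/(1 - R^2_j):
1 - 0.9583 = 0.0417.
VIF = 23.9808.

23.9808


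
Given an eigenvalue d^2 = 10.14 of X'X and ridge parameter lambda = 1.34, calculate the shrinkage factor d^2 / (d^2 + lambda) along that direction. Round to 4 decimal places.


Compute the denominator: 10.14 + 1.34 = 11.4800.
Shrinkage factor = 10.14 / 11.4800 = 0.8833.

0.8833


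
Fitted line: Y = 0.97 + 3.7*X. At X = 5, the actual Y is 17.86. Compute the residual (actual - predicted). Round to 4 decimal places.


Compute yhat = 0.97 + (3.7)(5) = 19.4700.
Residual = actual - predicted = 17.86 - 19.4700 = -1.6100.

-1.6100


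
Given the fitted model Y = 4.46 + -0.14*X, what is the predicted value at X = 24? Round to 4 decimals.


Predicted value:
Y = 4.46 + (-0.14)(24) = 4.46 + -3.3600 = 1.1000.

1.1000


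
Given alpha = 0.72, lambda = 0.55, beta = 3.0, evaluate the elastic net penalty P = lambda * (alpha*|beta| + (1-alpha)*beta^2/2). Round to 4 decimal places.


Compute:
L1 = 0.72 * 3.0 = 2.1600.
L2 = 0.28 * 3.0^2 / 2 = 1.2600.
Penalty = 0.55 * (2.1600 + 1.2600) = 1.8810.

1.8810


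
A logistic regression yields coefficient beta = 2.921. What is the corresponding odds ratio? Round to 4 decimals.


Odds ratio = exp(beta) = exp(2.921).
= 18.5598.

18.5598


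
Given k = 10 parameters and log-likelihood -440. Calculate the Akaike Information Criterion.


AIC = 2*10 - 2*(-440).
= 20 + 880 = 900.

900


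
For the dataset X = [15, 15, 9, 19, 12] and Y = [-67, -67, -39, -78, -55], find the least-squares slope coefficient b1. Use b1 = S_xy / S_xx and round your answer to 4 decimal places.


Calculate xbar = 14.0000, ybar = -61.2000.
S_xx = 56.0000, S_xy = -219.0000.
Using b1 = S_xy / S_xx = -219.0000 / 56.0000, we get b1 = -3.9107.

-3.9107


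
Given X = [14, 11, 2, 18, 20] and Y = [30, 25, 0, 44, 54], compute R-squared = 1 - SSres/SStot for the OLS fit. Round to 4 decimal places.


The fitted line is Y = -6.9700 + 2.8900*X.
SSres = 24.7800, SStot = 1695.2000.
R^2 = 1 - SSres/SStot = 0.9854.

0.9854


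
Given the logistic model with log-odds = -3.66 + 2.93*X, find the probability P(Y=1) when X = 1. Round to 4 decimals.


Linear predictor: z = -3.66 + 2.93 * 1 = -0.7300.
P = 1/(1 + exp(0.7300)) = 1/(1 + 2.0751) = 0.3252.

0.3252


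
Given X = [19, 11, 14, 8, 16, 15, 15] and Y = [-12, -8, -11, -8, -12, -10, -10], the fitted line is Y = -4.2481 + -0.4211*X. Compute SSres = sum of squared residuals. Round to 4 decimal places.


Predicted values from Y = -4.2481 + -0.4211*X.
Residuals: [0.2490, 0.8802, -0.8565, -0.3831, -1.0143, 0.5646, 0.5646].
SSres = 3.3835.

3.3835


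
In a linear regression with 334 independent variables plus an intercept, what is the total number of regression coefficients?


Including the intercept, the model has 334 predictor coefficients + 1 intercept.
Total = 335.

335


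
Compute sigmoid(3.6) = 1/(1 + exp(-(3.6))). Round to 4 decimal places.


Compute exp(-3.6000) = 0.0273.
Sigmoid = 1 / (1 + 0.0273) = 1 / 1.0273 = 0.9734.

0.9734


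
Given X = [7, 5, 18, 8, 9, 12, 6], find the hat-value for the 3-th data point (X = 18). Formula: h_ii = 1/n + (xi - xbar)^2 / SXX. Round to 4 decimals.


Mean of X: xbar = 9.2857.
SXX = 119.4286.
For X = 18: h = 1/7 + (18 - 9.2857)^2/119.4286 = 0.7787.

0.7787


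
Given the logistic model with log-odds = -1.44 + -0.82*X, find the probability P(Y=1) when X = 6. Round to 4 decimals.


Linear predictor: z = -1.44 + -0.82 * 6 = -6.3600.
P = 1/(1 + exp(6.3600)) = 1/(1 + 578.2464) = 0.0017.

0.0017


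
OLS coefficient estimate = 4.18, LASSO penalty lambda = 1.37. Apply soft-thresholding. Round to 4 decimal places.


Check: |4.18| = 4.18 vs lambda = 1.37.
Since |beta| > lambda, coefficient = sign(beta)*(|beta| - lambda) = 2.8100.
Soft-thresholded coefficient = 2.8100.

2.8100


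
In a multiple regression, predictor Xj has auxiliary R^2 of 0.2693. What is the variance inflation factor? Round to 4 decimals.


Using VIF = 1/(1 - R^2_j):
1 - 0.2693 = 0.7307.
VIF = 1.3686.

1.3686


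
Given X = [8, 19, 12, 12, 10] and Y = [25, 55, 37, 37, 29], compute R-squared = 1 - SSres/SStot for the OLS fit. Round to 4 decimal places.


After computing the OLS fit (b0=2.8372, b1=2.7674):
SSres = 4.2791, SStot = 531.2000.
R^2 = 1 - 4.2791/531.2000 = 0.9919.

0.9919


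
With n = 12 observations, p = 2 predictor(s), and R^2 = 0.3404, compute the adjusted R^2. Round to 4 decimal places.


Using the formula:
(1 - 0.3404) = 0.6596.
Multiply by 11/9: 0.6596 * 11 = 7.2556, then 7.2556 / 9 = 0.8062.
Adj R^2 = 1 - 0.8062 = 0.1938.

0.1938


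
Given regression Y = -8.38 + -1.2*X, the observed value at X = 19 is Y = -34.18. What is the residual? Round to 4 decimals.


Fitted value at X = 19 is yhat = -8.38 + -1.2*19 = -31.1800.
Residual = -34.18 - -31.1800 = -3.0000.

-3.0000


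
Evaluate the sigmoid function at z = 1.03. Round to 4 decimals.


Compute exp(-1.0300) = 0.3570.
Sigmoid = 1 / (1 + 0.3570) = 1 / 1.3570 = 0.7369.

0.7369


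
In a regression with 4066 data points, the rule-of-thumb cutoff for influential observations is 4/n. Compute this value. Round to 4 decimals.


The threshold is 4/n.
4/4066 = 0.0010.

0.0010


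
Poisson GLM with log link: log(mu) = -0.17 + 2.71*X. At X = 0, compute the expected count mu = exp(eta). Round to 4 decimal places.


eta = -0.17 + 2.71 * 0 = -0.1700.
mu = exp(-0.1700) = 0.8437.

0.8437


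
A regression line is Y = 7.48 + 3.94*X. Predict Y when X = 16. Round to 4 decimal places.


Substitute X = 16 into the equation:
Y = 7.48 + 3.94 * 16 = 7.48 + 63.0400 = 70.5200.

70.5200


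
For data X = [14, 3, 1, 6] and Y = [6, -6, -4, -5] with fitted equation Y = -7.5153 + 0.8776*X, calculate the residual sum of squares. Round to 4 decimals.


Predicted values from Y = -7.5153 + 0.8776*X.
Residuals: [1.2289, -1.1175, 2.6377, -2.7503].
SSres = 17.2806.

17.2806


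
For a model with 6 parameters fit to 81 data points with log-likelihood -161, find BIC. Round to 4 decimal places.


Compute k*ln(n) = 6*ln(81) = 6*4.394449 = 26.366694.
Then -2*loglik = 322.
BIC = 26.366694 + 322 = 348.366694, which rounds to 348.3667.

348.3667


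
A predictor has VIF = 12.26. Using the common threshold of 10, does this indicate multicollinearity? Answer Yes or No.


Compare VIF = 12.26 to the threshold of 10.
12.26 >= 10, so the answer is Yes.

Yes


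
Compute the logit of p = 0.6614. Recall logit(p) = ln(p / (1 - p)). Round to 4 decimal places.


The odds are p/(1-p) = 0.6614 / 0.3386 = 1.9533.
logit(p) = ln(1.9533) = 0.6695.

0.6695


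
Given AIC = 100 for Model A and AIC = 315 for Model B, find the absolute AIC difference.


Compute |100 - 315| = 215.
Model A has the smaller AIC.

215


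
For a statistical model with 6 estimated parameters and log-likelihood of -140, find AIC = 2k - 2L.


AIC = 2*6 - 2*(-140).
= 12 + 280 = 292.

292


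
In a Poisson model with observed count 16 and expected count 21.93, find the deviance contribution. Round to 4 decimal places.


First: ln(16/21.93) = -0.315267.
Then: 16 * -0.315267 = -5.044272.
y - mu = 16 - 21.93 = -5.93.
D = 2(-5.044272 - -5.93) = 1.771456, which rounds to 1.7715.

1.7715


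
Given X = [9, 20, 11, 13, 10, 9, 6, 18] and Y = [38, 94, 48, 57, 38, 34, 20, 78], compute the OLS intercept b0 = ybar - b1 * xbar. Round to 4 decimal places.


The slope is b1 = 5.1063.
Sample means are xbar = 12.0000 and ybar = 50.8750.
Intercept: b0 = 50.8750 - (5.1063)(12.0000) = -10.4000.

-10.4000


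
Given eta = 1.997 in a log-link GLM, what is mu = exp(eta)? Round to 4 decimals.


The inverse log link gives:
mu = exp(1.997) = 7.3669.

7.3669


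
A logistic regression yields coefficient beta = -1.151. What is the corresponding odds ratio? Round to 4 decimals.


Odds ratio = exp(beta) = exp(-1.151).
= 0.3163.

0.3163


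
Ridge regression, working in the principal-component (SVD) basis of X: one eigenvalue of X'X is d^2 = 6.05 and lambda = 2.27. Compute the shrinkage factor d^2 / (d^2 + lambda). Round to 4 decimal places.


d^2 + lambda = 6.05 + 2.27 = 8.3200.
Shrinkage factor = 6.05/8.3200 = 0.7272.

0.7272


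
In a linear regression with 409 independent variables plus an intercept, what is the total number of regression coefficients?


Including the intercept, the model has 409 predictor coefficients + 1 intercept.
Total = 410.

410


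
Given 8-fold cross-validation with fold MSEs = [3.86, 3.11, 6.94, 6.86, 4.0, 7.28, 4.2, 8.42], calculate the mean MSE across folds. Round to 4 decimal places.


Total MSE across folds = 44.6700.
CV-MSE = 44.6700/8 = 5.5838.

5.5838


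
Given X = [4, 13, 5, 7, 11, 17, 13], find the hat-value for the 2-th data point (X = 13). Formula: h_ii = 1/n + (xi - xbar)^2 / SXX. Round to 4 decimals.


n = 7, xbar = 10.0000.
SXX = sum((xi - xbar)^2) = 138.0000.
h = 1/7 + (13 - 10.0000)^2 / 138.0000 = 0.2081.

0.2081


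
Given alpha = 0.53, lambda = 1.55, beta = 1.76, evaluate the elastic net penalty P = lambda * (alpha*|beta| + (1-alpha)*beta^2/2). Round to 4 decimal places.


Compute:
L1 = 0.53 * 1.76 = 0.9328.
L2 = 0.47 * 1.76^2 / 2 = 0.7279.
Penalty = 1.55 * (0.9328 + 0.7279) = 2.5741.

2.5741


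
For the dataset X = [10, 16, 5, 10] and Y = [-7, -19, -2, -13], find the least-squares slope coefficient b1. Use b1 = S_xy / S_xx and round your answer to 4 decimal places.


Calculate xbar = 10.2500, ybar = -10.2500.
S_xx = 60.7500, S_xy = -93.7500.
Using b1 = S_xy / S_xx = -93.7500 / 60.7500, we get b1 = -1.5432.

-1.5432


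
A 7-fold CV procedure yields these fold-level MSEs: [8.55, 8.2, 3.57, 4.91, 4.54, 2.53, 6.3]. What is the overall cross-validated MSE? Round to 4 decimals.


Add all fold MSEs: 38.6000.
Divide by k = 7: 38.6000/7 = 5.5143.

5.5143


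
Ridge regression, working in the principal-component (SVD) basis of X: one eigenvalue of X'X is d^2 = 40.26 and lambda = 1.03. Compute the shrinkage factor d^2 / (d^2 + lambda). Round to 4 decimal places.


Compute the denominator: 40.26 + 1.03 = 41.2900.
Shrinkage factor = 40.26 / 41.2900 = 0.9751.

0.9751


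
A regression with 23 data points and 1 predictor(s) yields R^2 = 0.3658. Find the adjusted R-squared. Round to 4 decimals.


Plug in: Adj R^2 = 1 - (1 - 0.3658) * 22/21.
= 1 - 0.6342 * 22/21
= 1 - 13.9524 / 21
= 1 - 0.6644 = 0.3356.

0.3356


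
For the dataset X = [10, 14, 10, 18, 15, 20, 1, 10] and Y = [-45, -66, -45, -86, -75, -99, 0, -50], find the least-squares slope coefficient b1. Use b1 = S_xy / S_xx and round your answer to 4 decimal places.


First compute the means: xbar = 12.2500, ybar = -58.2500.
Then S_xx = sum((xi - xbar)^2) = 245.5000.
S_xy = sum((xi - xbar)(yi - ybar)) = -1268.5000.
b1 = S_xy / S_xx = -1268.5000 / 245.5000 = -5.1670.

-5.1670


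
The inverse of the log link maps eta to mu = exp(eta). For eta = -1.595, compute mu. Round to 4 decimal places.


The inverse log link gives:
mu = exp(-1.595) = 0.2029.

0.2029


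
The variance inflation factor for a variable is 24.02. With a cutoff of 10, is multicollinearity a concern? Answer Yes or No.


The threshold is 10.
VIF = 24.02 is >= 10.
Multicollinearity indication: Yes.

Yes


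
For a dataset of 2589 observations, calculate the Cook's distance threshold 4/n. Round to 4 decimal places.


Cook's distance cutoff = 4/n = 4/2589.
= 0.0015.

0.0015


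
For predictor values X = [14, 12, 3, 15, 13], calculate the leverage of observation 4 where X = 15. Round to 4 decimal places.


Mean of X: xbar = 11.4000.
SXX = 93.2000.
For X = 15: h = 1/5 + (15 - 11.4000)^2/93.2000 = 0.3391.

0.3391


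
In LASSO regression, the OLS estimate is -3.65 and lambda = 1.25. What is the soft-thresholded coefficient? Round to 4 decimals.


Check: |-3.65| = 3.65 vs lambda = 1.25.
Since |beta| > lambda, coefficient = sign(beta)*(|beta| - lambda) = -2.4000.
Soft-thresholded coefficient = -2.4000.

-2.4000


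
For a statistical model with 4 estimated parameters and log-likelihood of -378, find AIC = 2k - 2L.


Compute:
2k = 2*4 = 8.
-2*loglik = -2*(-378) = 756.
AIC = 8 + 756 = 764.

764


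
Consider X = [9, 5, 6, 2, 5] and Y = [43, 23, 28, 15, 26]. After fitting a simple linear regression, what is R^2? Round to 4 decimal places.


After computing the OLS fit (b0=5.3571, b1=4.0079):
SSres = 13.1984, SStot = 418.0000.
R^2 = 1 - 13.1984/418.0000 = 0.9684.

0.9684


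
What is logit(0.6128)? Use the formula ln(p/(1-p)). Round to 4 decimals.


1 - p = 0.3872.
p/(1-p) = 1.5826.
logit = ln(1.5826) = 0.4591.

0.4591


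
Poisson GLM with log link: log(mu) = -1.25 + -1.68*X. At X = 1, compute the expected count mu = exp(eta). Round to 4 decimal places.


eta = -1.25 + -1.68 * 1 = -2.9300.
mu = exp(-2.9300) = 0.0534.

0.0534


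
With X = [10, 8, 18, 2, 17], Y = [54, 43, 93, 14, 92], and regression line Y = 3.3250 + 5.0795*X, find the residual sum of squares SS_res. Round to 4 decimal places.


For each point, residual = actual - predicted.
Residuals: [-0.1200, -0.9610, -1.7560, 0.5160, 2.3235].
Sum of squared residuals = 9.6864.

9.6864


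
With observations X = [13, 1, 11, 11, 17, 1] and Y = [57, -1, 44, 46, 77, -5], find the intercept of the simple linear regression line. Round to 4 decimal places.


Compute b1 = 4.9630 from the OLS formula.
With xbar = 9.0000 and ybar = 36.3333, the intercept is:
b0 = 36.3333 - 4.9630 * 9.0000 = -8.3333.

-8.3333


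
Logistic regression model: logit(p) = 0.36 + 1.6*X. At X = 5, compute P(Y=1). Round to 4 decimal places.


z = 0.36 + 1.6 * 5 = 8.3600.
Sigmoid: P = 1 / (1 + exp(-8.3600)) = 0.9998.

0.9998


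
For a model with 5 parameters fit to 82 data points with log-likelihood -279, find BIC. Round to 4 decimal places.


ln(82) = 4.406719.
k * ln(n) = 5 * 4.406719 = 22.033595.
-2L = 558.
BIC = 22.033595 + 558 = 580.033595, which rounds to 580.0336.

580.0336


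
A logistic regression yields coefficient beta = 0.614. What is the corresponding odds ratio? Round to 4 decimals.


Odds ratio = exp(beta) = exp(0.614).
= 1.8478.

1.8478


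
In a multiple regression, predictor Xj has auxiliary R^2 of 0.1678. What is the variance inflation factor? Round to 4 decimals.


Using VIF = 1/(1 - R^2_j):
1 - 0.1678 = 0.8322.
VIF = 1.2016.

1.2016


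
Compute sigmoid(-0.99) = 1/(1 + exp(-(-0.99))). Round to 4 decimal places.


exp(0.9900) = 2.6912.
1 + exp(-z) = 3.6912.
sigmoid = 1/3.6912 = 0.2709.

0.2709


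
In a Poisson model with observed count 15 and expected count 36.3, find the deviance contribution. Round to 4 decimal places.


y/mu = 15/36.3 = 0.413223 (approx.), and ln(15/36.3) = -0.883768.
y * ln(y/mu) = 15 * -0.883768 = -13.256520.
y - mu = -21.3.
D = 2 * (-13.256520 - -21.3) = 16.086960, which rounds to 16.0870.

16.0870


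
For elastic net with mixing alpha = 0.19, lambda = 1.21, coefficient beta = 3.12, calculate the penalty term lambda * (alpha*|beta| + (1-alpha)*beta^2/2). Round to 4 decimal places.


L1 component = 0.19 * |3.12| = 0.5928.
L2 component = 0.81 * 3.12^2 / 2 = 3.9424.
Penalty = 1.21 * (0.5928 + 3.9424) = 1.21 * 4.5352 = 5.4876.

5.4876


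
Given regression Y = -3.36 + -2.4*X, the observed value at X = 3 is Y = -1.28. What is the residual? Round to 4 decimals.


Fitted value at X = 3 is yhat = -3.36 + -2.4*3 = -10.5600.
Residual = -1.28 - -10.5600 = 9.2800.

9.2800


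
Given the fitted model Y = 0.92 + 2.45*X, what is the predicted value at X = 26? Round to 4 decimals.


Plug X = 26 into Y = 0.92 + 2.45*X:
Y = 0.92 + 63.7000 = 64.6200.

64.6200


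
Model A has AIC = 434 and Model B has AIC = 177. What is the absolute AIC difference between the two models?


|AIC_A - AIC_B| = |434 - 177| = 257.
Model B is preferred (lower AIC).

257


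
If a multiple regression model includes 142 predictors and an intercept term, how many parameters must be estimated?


Including the intercept, the model has 142 predictor coefficients + 1 intercept.
Total = 143.

143


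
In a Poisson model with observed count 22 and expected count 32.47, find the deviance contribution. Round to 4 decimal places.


y/mu = 22/32.47 = 0.677549 (approx.), and ln(22/32.47) = -0.389274.
y * ln(y/mu) = 22 * -0.389274 = -8.564028.
y - mu = -10.47.
D = 2 * (-8.564028 - -10.47) = 3.811944, which rounds to 3.8119.

3.8119


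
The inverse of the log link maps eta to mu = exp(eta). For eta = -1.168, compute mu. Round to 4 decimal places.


mu = exp(eta) = exp(-1.168).
= 0.3110.

0.3110


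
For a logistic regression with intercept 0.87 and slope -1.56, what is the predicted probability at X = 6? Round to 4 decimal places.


Compute z = 0.87 + (-1.56)(6) = -8.4900.
exp(-z) = 4865.8661.
P = 1/(1 + 4865.8661) = 0.0002.

0.0002


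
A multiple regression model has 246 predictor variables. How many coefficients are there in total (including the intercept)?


Including the intercept, the model has 246 predictor coefficients + 1 intercept.
Total = 247.

247


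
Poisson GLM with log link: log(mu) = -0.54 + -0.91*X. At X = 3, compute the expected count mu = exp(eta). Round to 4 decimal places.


eta = -0.54 + -0.91 * 3 = -3.2700.
mu = exp(-3.2700) = 0.0380.

0.0380


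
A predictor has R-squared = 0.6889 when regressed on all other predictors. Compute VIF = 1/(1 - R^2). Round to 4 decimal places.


VIF = 1 / (1 - 0.6889).
= 1 / 0.3111 = 3.2144.

3.2144


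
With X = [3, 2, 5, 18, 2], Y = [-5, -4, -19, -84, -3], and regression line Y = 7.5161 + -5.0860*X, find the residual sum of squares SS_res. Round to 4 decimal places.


For each point, residual = actual - predicted.
Residuals: [2.7419, -1.3441, -1.0861, 0.0319, -0.3441].
Sum of squared residuals = 10.6237.

10.6237


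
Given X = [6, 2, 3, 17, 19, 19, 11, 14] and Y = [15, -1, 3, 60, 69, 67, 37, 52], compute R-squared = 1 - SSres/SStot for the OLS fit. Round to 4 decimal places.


The fitted line is Y = -8.8563 + 4.0973*X.
SSres = 18.2662, SStot = 5757.5000.
R^2 = 1 - SSres/SStot = 0.9968.

0.9968


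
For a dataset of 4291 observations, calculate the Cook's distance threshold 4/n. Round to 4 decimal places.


Cook's distance cutoff = 4/n = 4/4291.
= 0.0009.

0.0009


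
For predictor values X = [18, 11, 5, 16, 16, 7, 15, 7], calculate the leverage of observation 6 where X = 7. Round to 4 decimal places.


n = 8, xbar = 11.8750.
SXX = sum((xi - xbar)^2) = 176.8750.
h = 1/8 + (7 - 11.8750)^2 / 176.8750 = 0.2594.

0.2594


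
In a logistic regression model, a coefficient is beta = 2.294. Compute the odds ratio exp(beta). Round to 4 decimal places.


Odds ratio = exp(beta) = exp(2.294).
= 9.9145.

9.9145


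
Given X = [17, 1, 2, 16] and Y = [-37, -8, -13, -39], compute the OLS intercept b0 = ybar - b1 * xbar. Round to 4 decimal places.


Compute b1 = -1.8319 from the OLS formula.
With xbar = 9.0000 and ybar = -24.2500, the intercept is:
b0 = -24.2500 - -1.8319 * 9.0000 = -7.7633.

-7.7633


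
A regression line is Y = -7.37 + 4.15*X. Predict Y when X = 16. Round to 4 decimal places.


Predicted value:
Y = -7.37 + (4.15)(16) = -7.37 + 66.4000 = 59.0300.

59.0300


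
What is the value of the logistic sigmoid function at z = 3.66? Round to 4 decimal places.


First, exp(-3.6600) = 0.0257.
Then sigma(z) = 1/(1 + 0.0257) = 0.9749.

0.9749


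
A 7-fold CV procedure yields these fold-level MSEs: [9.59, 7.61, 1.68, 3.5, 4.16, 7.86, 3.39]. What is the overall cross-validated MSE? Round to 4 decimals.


Add all fold MSEs: 37.7900.
Divide by k = 7: 37.7900/7 = 5.3986.

5.3986


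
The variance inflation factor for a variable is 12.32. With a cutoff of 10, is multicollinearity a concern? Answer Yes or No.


The threshold is 10.
VIF = 12.32 is >= 10.
Multicollinearity indication: Yes.

Yes


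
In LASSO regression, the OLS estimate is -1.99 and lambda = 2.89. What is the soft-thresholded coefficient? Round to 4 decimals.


Absolute value: |-1.99| = 1.99.
Compare to lambda = 2.89.
Since |beta| <= lambda, the coefficient is set to 0.

0.0000


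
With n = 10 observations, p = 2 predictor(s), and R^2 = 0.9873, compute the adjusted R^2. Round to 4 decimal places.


Using the formula:
(1 - 0.9873) = 0.0127.
Multiply by 9/7: 0.0127 * 9 = 0.1143, then 0.1143 / 7 = 0.0163.
Adj R^2 = 1 - 0.0163 = 0.9837.

0.9837


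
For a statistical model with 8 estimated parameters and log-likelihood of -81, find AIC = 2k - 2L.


AIC = 2k - 2*loglik = 2(8) - 2(-81).
= 16 + 162 = 178.

178


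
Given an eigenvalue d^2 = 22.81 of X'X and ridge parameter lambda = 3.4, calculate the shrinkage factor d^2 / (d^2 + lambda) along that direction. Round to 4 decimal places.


Denominator = d^2 + lambda = 22.81 + 3.4 = 26.2100.
Shrinkage = 22.81 / 26.2100 = 0.8703.

0.8703


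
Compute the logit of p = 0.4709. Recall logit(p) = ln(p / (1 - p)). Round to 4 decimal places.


The odds are p/(1-p) = 0.4709 / 0.5291 = 0.8900.
logit(p) = ln(0.8900) = -0.1165.

-0.1165


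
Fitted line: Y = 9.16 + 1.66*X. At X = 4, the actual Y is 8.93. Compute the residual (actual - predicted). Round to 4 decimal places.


Fitted value at X = 4 is yhat = 9.16 + 1.66*4 = 15.8000.
Residual = 8.93 - 15.8000 = -6.8700.

-6.8700


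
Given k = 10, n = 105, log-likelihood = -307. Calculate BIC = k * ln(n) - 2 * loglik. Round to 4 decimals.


Compute k*ln(n) = 10*ln(105) = 10*4.653960 = 46.539600.
Then -2*loglik = 614.
BIC = 46.539600 + 614 = 660.539600, which rounds to 660.5396.

660.5396


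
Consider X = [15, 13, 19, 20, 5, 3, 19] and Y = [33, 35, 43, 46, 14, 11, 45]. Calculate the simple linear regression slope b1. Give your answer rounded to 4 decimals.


First compute the means: xbar = 13.4286, ybar = 32.4286.
Then S_xx = sum((xi - xbar)^2) = 287.7143.
S_xy = sum((xi - xbar)(yi - ybar)) = 596.7143.
b1 = S_xy / S_xx = 596.7143 / 287.7143 = 2.0740.

2.0740


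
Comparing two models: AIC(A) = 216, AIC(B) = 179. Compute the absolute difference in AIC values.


Absolute difference = |216 - 179| = 37.
The model with lower AIC (B) is preferred.

37


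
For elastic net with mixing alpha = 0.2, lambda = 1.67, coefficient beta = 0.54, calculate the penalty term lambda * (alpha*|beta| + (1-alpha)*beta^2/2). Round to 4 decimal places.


Compute:
L1 = 0.2 * 0.54 = 0.1080.
L2 = 0.8 * 0.54^2 / 2 = 0.1166.
Penalty = 1.67 * (0.1080 + 0.1166) = 0.3751.

0.3751


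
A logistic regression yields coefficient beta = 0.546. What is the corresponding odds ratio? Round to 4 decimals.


Odds ratio = exp(beta) = exp(0.546).
= 1.7263.

1.7263


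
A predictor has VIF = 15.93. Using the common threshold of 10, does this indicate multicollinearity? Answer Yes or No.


Check: VIF = 15.93 vs threshold = 10.
Since 15.93 >= 10, the answer is Yes.

Yes


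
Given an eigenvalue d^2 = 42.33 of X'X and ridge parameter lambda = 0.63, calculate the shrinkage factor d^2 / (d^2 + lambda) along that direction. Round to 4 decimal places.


Compute the denominator: 42.33 + 0.63 = 42.9600.
Shrinkage factor = 42.33 / 42.9600 = 0.9853.

0.9853


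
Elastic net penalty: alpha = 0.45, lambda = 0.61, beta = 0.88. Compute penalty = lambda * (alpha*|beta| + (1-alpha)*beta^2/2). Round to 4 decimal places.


alpha * |beta| = 0.45 * 0.88 = 0.3960.
(1-alpha) * beta^2/2 = 0.55 * 0.7744/2 = 0.2130.
Total = 0.61 * (0.3960 + 0.2130) = 0.3715.

0.3715


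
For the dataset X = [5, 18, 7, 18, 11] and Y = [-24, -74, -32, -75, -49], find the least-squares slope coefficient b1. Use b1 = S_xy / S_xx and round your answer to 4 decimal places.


The sample means are xbar = 11.8000 and ybar = -50.8000.
Compute S_xx = 146.8000 and S_xy = -567.8000.
Slope b1 = S_xy / S_xx = -567.8000 / 146.8000 = -3.8678.

-3.8678


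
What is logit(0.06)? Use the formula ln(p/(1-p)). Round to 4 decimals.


1 - p = 0.94.
p/(1-p) = 0.0638.
logit = ln(0.0638) = -2.7515.

-2.7515


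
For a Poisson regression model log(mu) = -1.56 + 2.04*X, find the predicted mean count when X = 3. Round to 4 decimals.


Compute eta = -1.56 + 2.04 * 3 = 4.5600.
Apply inverse link: mu = e^4.5600 = 95.5835.

95.5835


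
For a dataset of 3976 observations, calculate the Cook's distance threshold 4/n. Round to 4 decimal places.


Cook's distance cutoff = 4/n = 4/3976.
= 0.0010.

0.0010


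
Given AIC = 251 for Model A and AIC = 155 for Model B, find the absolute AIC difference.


Absolute difference = |251 - 155| = 96.
The model with lower AIC (B) is preferred.

96


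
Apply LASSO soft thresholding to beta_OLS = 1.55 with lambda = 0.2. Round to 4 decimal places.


|beta_OLS| = 1.55.
lambda = 0.2.
Since |beta| > lambda, coefficient = sign(beta)*(|beta| - lambda) = 1.3500.
Result = 1.3500.

1.3500


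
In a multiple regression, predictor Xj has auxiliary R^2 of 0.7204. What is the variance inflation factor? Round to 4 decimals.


Denominator: 1 - 0.7204 = 0.2796.
VIF = 1 / 0.2796 = 3.5765.

3.5765


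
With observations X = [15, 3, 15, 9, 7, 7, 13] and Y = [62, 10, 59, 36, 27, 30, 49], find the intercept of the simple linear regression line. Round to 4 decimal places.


First find the slope: b1 = 4.0518.
Means: xbar = 9.8571, ybar = 39.0000.
b0 = ybar - b1 * xbar = 39.0000 - 4.0518 * 9.8571 = -0.9392.

-0.9392


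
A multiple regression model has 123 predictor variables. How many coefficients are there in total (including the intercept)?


Total coefficients = number of predictors + 1 (for the intercept).
= 123 + 1 = 124.

124


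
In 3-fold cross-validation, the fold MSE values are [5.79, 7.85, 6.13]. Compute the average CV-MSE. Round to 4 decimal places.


Sum of fold MSEs = 19.7700.
Average = 19.7700 / 3 = 6.5900.

6.5900


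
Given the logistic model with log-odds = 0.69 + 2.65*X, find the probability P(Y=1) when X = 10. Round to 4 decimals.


Linear predictor: z = 0.69 + 2.65 * 10 = 27.1900.
P = 1/(1 + exp(-27.1900)) = 1/(1 + 0.0000) = 1.0000.

1.0000


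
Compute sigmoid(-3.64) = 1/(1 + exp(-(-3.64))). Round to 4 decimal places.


First, exp(3.6400) = 38.0918.
Then sigma(z) = 1/(1 + 38.0918) = 0.0256.

0.0256


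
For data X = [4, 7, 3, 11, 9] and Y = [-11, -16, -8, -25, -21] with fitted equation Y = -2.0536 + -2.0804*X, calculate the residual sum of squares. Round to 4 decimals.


For each point, residual = actual - predicted.
Residuals: [-0.6248, 0.6164, 0.2948, -0.0620, -0.2228].
Sum of squared residuals = 0.9107.

0.9107


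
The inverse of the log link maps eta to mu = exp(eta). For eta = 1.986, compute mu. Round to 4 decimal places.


The inverse log link gives:
mu = exp(1.986) = 7.2863.

7.2863


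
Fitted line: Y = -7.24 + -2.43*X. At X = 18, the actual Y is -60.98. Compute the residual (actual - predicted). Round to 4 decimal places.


Fitted value at X = 18 is yhat = -7.24 + -2.43*18 = -50.9800.
Residual = -60.98 - -50.9800 = -10.0000.

-10.0000


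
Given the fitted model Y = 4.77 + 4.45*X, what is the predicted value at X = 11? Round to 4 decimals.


Plug X = 11 into Y = 4.77 + 4.45*X:
Y = 4.77 + 48.9500 = 53.7200.

53.7200


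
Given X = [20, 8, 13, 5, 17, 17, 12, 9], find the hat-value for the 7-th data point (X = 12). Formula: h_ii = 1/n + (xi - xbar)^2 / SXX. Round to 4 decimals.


n = 8, xbar = 12.6250.
SXX = sum((xi - xbar)^2) = 185.8750.
h = 1/8 + (12 - 12.6250)^2 / 185.8750 = 0.1271.

0.1271


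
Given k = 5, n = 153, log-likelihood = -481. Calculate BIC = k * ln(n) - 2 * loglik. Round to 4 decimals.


k * ln(n) = 5 * ln(153) = 5 * 5.030438 = 25.152190.
-2 * loglik = -2 * (-481) = 962.
BIC = 25.152190 + 962 = 987.152190, which rounds to 987.1522.

987.1522


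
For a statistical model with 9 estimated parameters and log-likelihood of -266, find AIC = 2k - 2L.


Compute:
2k = 2*9 = 18.
-2*loglik = -2*(-266) = 532.
AIC = 18 + 532 = 550.

550


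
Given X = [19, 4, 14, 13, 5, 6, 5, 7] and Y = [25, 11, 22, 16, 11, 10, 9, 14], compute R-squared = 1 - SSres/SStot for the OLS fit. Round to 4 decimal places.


Fit the OLS line: b0 = 5.3924, b1 = 1.0255.
SSres = 21.7380.
SStot = 243.5000.
R^2 = 1 - 21.7380/243.5000 = 0.9107.

0.9107


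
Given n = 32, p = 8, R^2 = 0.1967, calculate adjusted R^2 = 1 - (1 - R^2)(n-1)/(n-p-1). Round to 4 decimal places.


Using the formula:
(1 - 0.1967) = 0.8033.
Multiply by 31/23: 0.8033 * 31 = 24.9023, then 24.9023 / 23 = 1.0827.
Adj R^2 = 1 - 1.0827 = -0.0827.

-0.0827


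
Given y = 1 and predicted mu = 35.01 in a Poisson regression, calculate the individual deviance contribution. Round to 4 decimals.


First: ln(1/35.01) = -3.555634.
Then: 1 * -3.555634 = -3.555634.
y - mu = 1 - 35.01 = -34.01.
D = 2(-3.555634 - -34.01) = 60.908732, which rounds to 60.9087.

60.9087


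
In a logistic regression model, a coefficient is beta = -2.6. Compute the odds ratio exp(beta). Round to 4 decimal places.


The odds ratio is computed as:
OR = e^(-2.6) = 0.0743.

0.0743


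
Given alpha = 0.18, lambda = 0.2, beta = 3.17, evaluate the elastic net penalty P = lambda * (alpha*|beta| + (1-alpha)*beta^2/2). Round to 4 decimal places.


alpha * |beta| = 0.18 * 3.17 = 0.5706.
(1-alpha) * beta^2/2 = 0.82 * 10.0489/2 = 4.1200.
Total = 0.2 * (0.5706 + 4.1200) = 0.9381.

0.9381


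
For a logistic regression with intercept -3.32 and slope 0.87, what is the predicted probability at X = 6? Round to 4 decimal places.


Compute z = -3.32 + (0.87)(6) = 1.9000.
exp(-z) = 0.1496.
P = 1/(1 + 0.1496) = 0.8699.

0.8699


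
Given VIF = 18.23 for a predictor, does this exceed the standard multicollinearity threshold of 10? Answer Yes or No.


Check: VIF = 18.23 vs threshold = 10.
Since 18.23 >= 10, the answer is Yes.

Yes


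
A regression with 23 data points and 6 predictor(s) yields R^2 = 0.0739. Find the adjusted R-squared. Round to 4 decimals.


Adjusted R^2 = 1 - (1 - R^2) * (n-1)/(n-p-1).
(1 - R^2) = 0.9261.
(n-1)/(n-p-1) = 22/16.
(1 - R^2) * (n-1) = 0.9261 * 22 = 20.3742.
Divide by (n-p-1): 20.3742 / 16 = 1.2734.
Adj R^2 = 1 - 1.2734 = -0.2734.

-0.2734


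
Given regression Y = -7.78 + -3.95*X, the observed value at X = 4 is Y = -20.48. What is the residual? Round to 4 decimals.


Fitted value at X = 4 is yhat = -7.78 + -3.95*4 = -23.5800.
Residual = -20.48 - -23.5800 = 3.1000.

3.1000


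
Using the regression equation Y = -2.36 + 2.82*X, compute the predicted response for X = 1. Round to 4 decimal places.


Plug X = 1 into Y = -2.36 + 2.82*X:
Y = -2.36 + 2.8200 = 0.4600.

0.4600


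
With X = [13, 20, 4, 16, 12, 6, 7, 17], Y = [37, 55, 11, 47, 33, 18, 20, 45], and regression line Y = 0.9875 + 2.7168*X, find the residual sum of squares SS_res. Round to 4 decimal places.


Predicted values from Y = 0.9875 + 2.7168*X.
Residuals: [0.6941, -0.3235, -0.8547, 2.5437, -0.5891, 0.7117, -0.0051, -2.1731].
SSres = 13.3633.

13.3633


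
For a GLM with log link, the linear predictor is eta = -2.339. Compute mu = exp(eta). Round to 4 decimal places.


mu = exp(eta) = exp(-2.339).
= 0.0964.

0.0964


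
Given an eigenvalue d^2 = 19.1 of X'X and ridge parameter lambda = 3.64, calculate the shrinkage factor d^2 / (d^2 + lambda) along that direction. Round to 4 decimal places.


d^2 + lambda = 19.1 + 3.64 = 22.7400.
Shrinkage factor = 19.1/22.7400 = 0.8399.

0.8399
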